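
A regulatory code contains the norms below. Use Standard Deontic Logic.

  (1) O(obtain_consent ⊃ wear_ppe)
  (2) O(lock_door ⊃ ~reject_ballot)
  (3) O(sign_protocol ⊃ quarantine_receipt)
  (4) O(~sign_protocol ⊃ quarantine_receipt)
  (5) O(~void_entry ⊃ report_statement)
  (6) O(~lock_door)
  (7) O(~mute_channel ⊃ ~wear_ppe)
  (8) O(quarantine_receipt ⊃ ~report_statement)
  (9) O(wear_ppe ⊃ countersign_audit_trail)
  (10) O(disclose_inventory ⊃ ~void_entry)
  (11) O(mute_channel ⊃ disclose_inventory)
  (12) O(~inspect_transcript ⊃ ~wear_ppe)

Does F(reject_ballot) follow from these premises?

Premise 2 is O(lock_door ⊃ ~reject_ballot), but O(lock_door) is not derivable from the premises, so it does not yield O(~reject_ballot).
No other premise forces O(~reject_ballot). An ideal world satisfying every premise can still have reject_ballot true, so F(reject_ballot) is not derivable.

No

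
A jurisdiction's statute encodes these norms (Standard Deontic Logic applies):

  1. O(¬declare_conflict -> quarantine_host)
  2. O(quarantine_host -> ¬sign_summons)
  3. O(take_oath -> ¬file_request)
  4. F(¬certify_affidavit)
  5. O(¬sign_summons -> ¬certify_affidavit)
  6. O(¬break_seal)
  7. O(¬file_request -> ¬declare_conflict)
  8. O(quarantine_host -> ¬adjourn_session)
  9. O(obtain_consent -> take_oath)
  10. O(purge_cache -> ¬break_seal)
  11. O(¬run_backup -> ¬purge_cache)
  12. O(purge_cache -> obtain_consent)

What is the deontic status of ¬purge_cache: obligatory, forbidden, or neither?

Premise 4 is F(¬certify_affidavit), i.e. O(certify_affidavit).
The contrapositive of premise 5 (O(¬sign_summons -> ¬certify_affidavit)) is O(certify_affidavit -> sign_summons), and O(certify_affidavit) is already established, so O(sign_summons).
Premise 2, O(quarantine_host -> ¬sign_summons), contraposes to O(sign_summons -> ¬quarantine_host); with O(sign_summons) we get O(¬quarantine_host).
Premise 1 is O(¬declare_conflict -> quarantine_host); contrapositively O(¬quarantine_host -> declare_conflict). Since O(¬quarantine_host) holds, K gives O(declare_conflict).
Premise 7, O(¬file_request -> ¬declare_conflict), contraposes to O(declare_conflict -> file_request); with O(declare_conflict) we get O(file_request).
Premise 3 is O(take_oath -> ¬file_request); contrapositively O(file_request -> ¬take_oath). Since O(file_request) holds, K gives O(¬take_oath).
The contrapositive of premise 9 (O(obtain_consent -> take_oath)) is O(¬take_oath -> ¬obtain_consent), and O(¬take_oath) is already established, so O(¬obtain_consent).
The contrapositive of premise 12 (O(purge_cache -> obtain_consent)) is O(¬obtain_consent -> ¬purge_cache), and O(¬obtain_consent) is already established, so O(¬purge_cache).
Premises 6, 8, 10, 11 do not contribute to this derivation.
Hence ¬purge_cache is obligatory.

Obligatory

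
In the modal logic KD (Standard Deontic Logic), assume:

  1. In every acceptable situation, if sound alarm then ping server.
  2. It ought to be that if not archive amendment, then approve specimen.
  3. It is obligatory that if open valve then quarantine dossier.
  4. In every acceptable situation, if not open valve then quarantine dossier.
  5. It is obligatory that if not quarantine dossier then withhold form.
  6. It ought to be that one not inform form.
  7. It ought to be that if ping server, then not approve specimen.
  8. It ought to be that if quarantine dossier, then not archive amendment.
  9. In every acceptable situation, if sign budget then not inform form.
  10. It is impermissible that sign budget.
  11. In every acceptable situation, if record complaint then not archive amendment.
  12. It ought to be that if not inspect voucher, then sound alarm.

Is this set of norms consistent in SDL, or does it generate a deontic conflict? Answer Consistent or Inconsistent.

Consistent

Premise 9 is O(sign_budget → ¬inform_form); even if O(¬inform_form) held, inferring O(sign_budget) would be affirming the consequent — invalid.
So O(sign_budget) is not derivable, and the apparent clash with O(¬sign_budget) does not arise.
A world satisfying every obligation exists (e.g. approve_specimen=true, archive_amendment=false, inform_form=false, inspect_voucher=true, open_valve=false, ping_server=false, quarantine_dossier=true, record_complaint=false, sign_budget=false, sound_alarm=false, withhold_form=false); no atom is both obligatory and forbidden, so the set is consistent.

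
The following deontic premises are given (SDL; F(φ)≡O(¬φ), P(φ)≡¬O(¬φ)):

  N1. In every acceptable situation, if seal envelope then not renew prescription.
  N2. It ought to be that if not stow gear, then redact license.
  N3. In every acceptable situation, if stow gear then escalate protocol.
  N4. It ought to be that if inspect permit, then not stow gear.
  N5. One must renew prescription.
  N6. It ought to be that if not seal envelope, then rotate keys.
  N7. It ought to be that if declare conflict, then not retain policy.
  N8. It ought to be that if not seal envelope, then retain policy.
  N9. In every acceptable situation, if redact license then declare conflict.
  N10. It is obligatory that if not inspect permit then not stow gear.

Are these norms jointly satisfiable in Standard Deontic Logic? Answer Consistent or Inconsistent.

Inconsistent

Premises 10 and 4 cover both cases: O(¬inspect_permit → ¬stow_gear) and O(inspect_permit → ¬stow_gear). Since ¬inspect_permit ∨ inspect_permit is a tautology, O(¬stow_gear) follows.
Applying K to premise 2 (O(¬stow_gear → redact_license)) and O(¬stow_gear) yields O(redact_license).
From O(redact_license) and premise 9, O(redact_license → declare_conflict), we obtain O(declare_conflict).
From O(declare_conflict) and premise 7, O(declare_conflict → ¬retain_policy), we obtain O(¬retain_policy).
Premise 8, O(¬seal_envelope → retain_policy), contraposes to O(¬retain_policy → seal_envelope); with O(¬retain_policy) we get O(seal_envelope).
Applying K to premise 1 (O(seal_envelope → ¬renew_prescription)) and O(seal_envelope) yields O(¬renew_prescription).
However, premise 5 gives O(renew_prescription).
We now have both O(¬renew_prescription) and O(renew_prescription) — renew_prescription is simultaneously obligatory and forbidden, violating the D-axiom.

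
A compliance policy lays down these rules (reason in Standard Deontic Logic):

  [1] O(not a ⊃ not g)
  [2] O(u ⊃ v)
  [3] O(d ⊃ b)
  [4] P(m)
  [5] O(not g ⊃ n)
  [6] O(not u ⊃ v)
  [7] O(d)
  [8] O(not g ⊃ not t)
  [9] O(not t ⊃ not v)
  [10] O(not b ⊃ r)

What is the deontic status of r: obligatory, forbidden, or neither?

Neither

Premise 10 is O(not b ⊃ r), but O(not b) is not derivable from the premises, so it does not yield O(r).
No premise or chain of K-axiom applications forces O(r), and none forces O(not r). So r is neither obligatory nor forbidden under these norms.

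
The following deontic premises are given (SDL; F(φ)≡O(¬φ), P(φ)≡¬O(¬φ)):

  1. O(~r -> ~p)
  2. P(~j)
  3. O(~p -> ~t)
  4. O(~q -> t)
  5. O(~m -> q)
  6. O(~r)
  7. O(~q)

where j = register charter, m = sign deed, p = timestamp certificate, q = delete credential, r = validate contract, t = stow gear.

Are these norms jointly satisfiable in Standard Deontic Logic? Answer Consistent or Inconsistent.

Premise 6 gives O(~r).
Premise 1 is O(~r -> ~p); since O(~r), deontic closure gives O(~p).
Premise 3 is O(~p -> ~t); since O(~p), deontic closure gives O(~t).
The contrapositive of premise 4 (O(~q -> t)) is O(~t -> q), and O(~t) is already established, so O(q).
However, premise 7 gives O(~q).
We now have both O(q) and O(~q) — q is simultaneously obligatory and forbidden, violating the D-axiom.

Inconsistent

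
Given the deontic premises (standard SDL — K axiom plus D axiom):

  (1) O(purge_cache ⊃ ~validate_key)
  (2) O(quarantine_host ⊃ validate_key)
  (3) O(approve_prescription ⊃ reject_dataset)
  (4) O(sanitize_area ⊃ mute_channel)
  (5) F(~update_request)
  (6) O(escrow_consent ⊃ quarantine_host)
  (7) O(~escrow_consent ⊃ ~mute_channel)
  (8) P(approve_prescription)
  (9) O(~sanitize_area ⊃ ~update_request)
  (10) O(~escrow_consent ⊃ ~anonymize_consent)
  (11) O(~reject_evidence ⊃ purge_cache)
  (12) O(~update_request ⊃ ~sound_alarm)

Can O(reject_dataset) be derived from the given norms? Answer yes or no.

Premise 3 is O(approve_prescription ⊃ reject_dataset), but O(approve_prescription) is not derivable from the premises (the permission P(approve_prescription) asserts only ~O(~approve_prescription), not O(approve_prescription)), so it does not yield O(reject_dataset).
No other premise forces O(reject_dataset). An ideal world satisfying every premise can still have reject_dataset false, so O(reject_dataset) is not derivable.

No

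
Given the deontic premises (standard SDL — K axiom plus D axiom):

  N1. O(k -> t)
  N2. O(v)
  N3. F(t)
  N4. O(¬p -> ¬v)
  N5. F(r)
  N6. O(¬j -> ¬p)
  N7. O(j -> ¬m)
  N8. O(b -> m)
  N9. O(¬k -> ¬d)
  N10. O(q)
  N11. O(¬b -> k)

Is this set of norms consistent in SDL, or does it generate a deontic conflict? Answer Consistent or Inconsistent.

Inconsistent

Premise 2 gives O(v).
Premise 4 is O(¬p -> ¬v); contrapositively O(v -> p). Since O(v) holds, K gives O(p).
The contrapositive of premise 6 (O(¬j -> ¬p)) is O(p -> j), and O(p) is already established, so O(j).
Applying K to premise 7 (O(j -> ¬m)) and O(j) yields O(¬m).
The contrapositive of premise 8 (O(b -> m)) is O(¬m -> ¬b), and O(¬m) is already established, so O(¬b).
From O(¬b) and premise 11, O(¬b -> k), we obtain O(k).
With premise 1, O(k -> t), the K-axiom yields O(t).
Yet premise 3 is F(t), i.e. O(¬t).
We now have both O(t) and O(¬t) — t is simultaneously obligatory and forbidden, violating the D-axiom.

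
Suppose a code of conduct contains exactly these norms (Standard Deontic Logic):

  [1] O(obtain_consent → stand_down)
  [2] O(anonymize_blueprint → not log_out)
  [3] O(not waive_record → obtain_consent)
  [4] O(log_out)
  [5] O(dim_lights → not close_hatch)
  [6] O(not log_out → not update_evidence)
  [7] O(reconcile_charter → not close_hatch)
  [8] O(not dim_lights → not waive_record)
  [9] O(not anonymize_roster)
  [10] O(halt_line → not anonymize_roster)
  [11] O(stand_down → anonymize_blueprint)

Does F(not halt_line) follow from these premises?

No

Premise 10 is O(halt_line → not anonymize_roster); even if O(not anonymize_roster) held, inferring O(halt_line) would be affirming the consequent — invalid.
No other premise forces O(halt_line). An ideal world satisfying every premise can still have not halt_line true, so F(not halt_line) is not derivable.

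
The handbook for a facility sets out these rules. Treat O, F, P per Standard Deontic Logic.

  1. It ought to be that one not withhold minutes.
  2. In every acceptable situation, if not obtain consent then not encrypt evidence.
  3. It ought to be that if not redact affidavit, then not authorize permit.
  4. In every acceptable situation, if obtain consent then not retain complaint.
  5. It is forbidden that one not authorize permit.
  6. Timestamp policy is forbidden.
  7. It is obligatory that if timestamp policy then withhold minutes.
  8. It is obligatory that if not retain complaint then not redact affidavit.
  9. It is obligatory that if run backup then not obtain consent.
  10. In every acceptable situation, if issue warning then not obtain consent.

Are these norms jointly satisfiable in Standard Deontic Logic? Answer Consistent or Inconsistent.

Premise 7 is O(timestamp_policy → withhold_minutes), but O(timestamp_policy) is not derivable from the premises, so it does not yield O(withhold_minutes).
So O(withhold_minutes) is not derivable, and the apparent clash with O(¬withhold_minutes) does not arise.
A world satisfying every obligation exists (e.g. authorize_permit=true, encrypt_evidence=false, issue_warning=false, obtain_consent=false, redact_affidavit=true, retain_complaint=true, run_backup=false, timestamp_policy=false, withhold_minutes=false); no atom is both obligatory and forbidden, so the set is consistent.

Consistent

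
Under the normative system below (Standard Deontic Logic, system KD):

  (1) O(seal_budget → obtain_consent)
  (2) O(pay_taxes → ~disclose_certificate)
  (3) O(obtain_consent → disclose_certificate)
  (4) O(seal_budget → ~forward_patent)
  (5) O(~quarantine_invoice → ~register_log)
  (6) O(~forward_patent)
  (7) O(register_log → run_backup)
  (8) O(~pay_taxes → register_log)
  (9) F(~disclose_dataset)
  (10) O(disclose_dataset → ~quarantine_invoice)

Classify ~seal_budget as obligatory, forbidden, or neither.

Obligatory

Premise 9 is F(~disclose_dataset), i.e. O(disclose_dataset).
Premise 10 is O(disclose_dataset → ~quarantine_invoice); since O(disclose_dataset), deontic closure gives O(~quarantine_invoice).
With premise 5, O(~quarantine_invoice → ~register_log), the K-axiom yields O(~register_log).
The contrapositive of premise 8 (O(~pay_taxes → register_log)) is O(~register_log → pay_taxes), and O(~register_log) is already established, so O(pay_taxes).
From O(pay_taxes) and premise 2, O(pay_taxes → ~disclose_certificate), we obtain O(~disclose_certificate).
Premise 3, O(obtain_consent → disclose_certificate), contraposes to O(~disclose_certificate → ~obtain_consent); with O(~disclose_certificate) we get O(~obtain_consent).
Premise 1, O(seal_budget → obtain_consent), contraposes to O(~obtain_consent → ~seal_budget); with O(~obtain_consent) we get O(~seal_budget).
Premises 4, 6, 7 do not contribute to this derivation.
Hence ~seal_budget is obligatory.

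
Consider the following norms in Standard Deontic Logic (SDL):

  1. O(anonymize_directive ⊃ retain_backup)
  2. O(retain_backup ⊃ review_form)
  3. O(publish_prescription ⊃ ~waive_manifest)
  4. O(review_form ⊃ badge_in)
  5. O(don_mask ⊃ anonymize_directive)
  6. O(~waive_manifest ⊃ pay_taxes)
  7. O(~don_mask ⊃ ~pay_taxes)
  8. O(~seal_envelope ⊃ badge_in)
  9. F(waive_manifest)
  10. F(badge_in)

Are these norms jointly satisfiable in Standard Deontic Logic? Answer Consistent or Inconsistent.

Premise 9, F(waive_manifest), is equivalent to O(~waive_manifest).
With premise 6, O(~waive_manifest ⊃ pay_taxes), the K-axiom yields O(pay_taxes).
Premise 7, O(~don_mask ⊃ ~pay_taxes), contraposes to O(pay_taxes ⊃ don_mask); with O(pay_taxes) we get O(don_mask).
With premise 5, O(don_mask ⊃ anonymize_directive), the K-axiom yields O(anonymize_directive).
Applying K to premise 1 (O(anonymize_directive ⊃ retain_backup)) and O(anonymize_directive) yields O(retain_backup).
Premise 2 is O(retain_backup ⊃ review_form); since O(retain_backup), deontic closure gives O(review_form).
From O(review_form) and premise 4, O(review_form ⊃ badge_in), we obtain O(badge_in).
But premise 10, F(badge_in), means O(~badge_in).
We now have both O(badge_in) and O(~badge_in) — badge_in is simultaneously obligatory and forbidden, violating the D-axiom.

Inconsistent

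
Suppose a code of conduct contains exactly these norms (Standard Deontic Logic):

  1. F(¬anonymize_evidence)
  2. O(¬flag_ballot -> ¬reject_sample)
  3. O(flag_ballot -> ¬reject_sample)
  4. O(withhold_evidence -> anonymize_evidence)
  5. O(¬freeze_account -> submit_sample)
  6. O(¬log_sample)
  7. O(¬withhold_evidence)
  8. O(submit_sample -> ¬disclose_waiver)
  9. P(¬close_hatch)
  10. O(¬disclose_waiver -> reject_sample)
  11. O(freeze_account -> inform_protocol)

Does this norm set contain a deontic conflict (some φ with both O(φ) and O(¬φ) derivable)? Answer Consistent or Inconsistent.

Premise 4 is O(withhold_evidence -> anonymize_evidence); even if O(anonymize_evidence) held, inferring O(withhold_evidence) would be affirming the consequent — invalid.
So O(withhold_evidence) is not derivable, and the apparent clash with O(¬withhold_evidence) does not arise.
A world satisfying every obligation exists (e.g. anonymize_evidence=true, close_hatch=false, disclose_waiver=true, flag_ballot=false, freeze_account=true, inform_protocol=true, log_sample=false, reject_sample=false, submit_sample=false, withhold_evidence=false); no atom is both obligatory and forbidden, so the set is consistent.

Consistent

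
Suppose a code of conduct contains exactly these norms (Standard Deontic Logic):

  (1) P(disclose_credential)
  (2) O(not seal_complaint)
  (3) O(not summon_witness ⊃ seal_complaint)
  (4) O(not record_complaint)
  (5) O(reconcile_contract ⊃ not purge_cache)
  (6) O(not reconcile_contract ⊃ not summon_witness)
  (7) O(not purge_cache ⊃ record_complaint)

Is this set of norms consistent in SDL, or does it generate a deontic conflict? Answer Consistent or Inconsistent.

Premise 2 states O(not seal_complaint) outright.
The contrapositive of premise 3 (O(not summon_witness ⊃ seal_complaint)) is O(not seal_complaint ⊃ summon_witness), and O(not seal_complaint) is already established, so O(summon_witness).
Premise 6 is O(not reconcile_contract ⊃ not summon_witness); contrapositively O(summon_witness ⊃ reconcile_contract). Since O(summon_witness) holds, K gives O(reconcile_contract).
With premise 5, O(reconcile_contract ⊃ not purge_cache), the K-axiom yields O(not purge_cache).
With premise 7, O(not purge_cache ⊃ record_complaint), the K-axiom yields O(record_complaint).
But premise 4 directly asserts O(not record_complaint).
We now have both O(record_complaint) and O(not record_complaint) — record_complaint is simultaneously obligatory and forbidden, violating the D-axiom.

Inconsistent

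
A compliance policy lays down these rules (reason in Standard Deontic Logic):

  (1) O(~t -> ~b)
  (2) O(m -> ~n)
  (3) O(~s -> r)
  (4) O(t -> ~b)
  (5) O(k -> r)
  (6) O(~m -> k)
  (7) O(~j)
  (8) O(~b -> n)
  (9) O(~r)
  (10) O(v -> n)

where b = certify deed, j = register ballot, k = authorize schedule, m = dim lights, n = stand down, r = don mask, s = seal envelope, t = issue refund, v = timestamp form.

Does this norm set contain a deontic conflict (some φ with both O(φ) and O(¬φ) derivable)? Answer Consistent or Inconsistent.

Premises 1 and 4 cover both cases: O(~t -> ~b) and O(t -> ~b). Since ~t ∨ t is a tautology, O(~b) follows.
Applying K to premise 8 (O(~b -> n)) and O(~b) yields O(n).
The contrapositive of premise 2 (O(m -> ~n)) is O(n -> ~m), and O(n) is already established, so O(~m).
From O(~m) and premise 6, O(~m -> k), we obtain O(k).
Premise 5 is O(k -> r); since O(k), deontic closure gives O(r).
However, premise 9 gives O(~r).
We now have both O(r) and O(~r) — r is simultaneously obligatory and forbidden, violating the D-axiom.

Inconsistent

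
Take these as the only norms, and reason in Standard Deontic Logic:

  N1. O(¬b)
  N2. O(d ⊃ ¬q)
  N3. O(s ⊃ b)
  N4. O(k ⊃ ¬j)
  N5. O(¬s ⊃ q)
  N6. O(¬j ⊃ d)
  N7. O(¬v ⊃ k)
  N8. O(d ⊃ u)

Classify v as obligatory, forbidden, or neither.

Premise 1 gives O(¬b).
Premise 3 is O(s ⊃ b); contrapositively O(¬b ⊃ ¬s). Since O(¬b) holds, K gives O(¬s).
From O(¬s) and premise 5, O(¬s ⊃ q), we obtain O(q).
The contrapositive of premise 2 (O(d ⊃ ¬q)) is O(q ⊃ ¬d), and O(q) is already established, so O(¬d).
The contrapositive of premise 6 (O(¬j ⊃ d)) is O(¬d ⊃ j), and O(¬d) is already established, so O(j).
Premise 4, O(k ⊃ ¬j), contraposes to O(j ⊃ ¬k); with O(j) we get O(¬k).
The contrapositive of premise 7 (O(¬v ⊃ k)) is O(¬k ⊃ v), and O(¬k) is already established, so O(v).
Premise 8 does not contribute to this derivation.
Hence v is obligatory.

Obligatory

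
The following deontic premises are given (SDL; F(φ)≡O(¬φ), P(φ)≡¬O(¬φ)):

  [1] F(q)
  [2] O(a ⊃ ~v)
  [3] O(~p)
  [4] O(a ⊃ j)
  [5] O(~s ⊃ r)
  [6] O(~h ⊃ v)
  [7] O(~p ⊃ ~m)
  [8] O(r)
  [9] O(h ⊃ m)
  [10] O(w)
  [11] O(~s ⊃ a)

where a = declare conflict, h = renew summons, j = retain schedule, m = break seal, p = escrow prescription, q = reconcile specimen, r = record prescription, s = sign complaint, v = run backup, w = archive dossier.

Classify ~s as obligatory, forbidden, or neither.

Forbidden

Premise 3 gives O(~p).
With premise 7, O(~p ⊃ ~m), the K-axiom yields O(~m).
Premise 9 is O(h ⊃ m); contrapositively O(~m ⊃ ~h). Since O(~m) holds, K gives O(~h).
From O(~h) and premise 6, O(~h ⊃ v), we obtain O(v).
Premise 2 is O(a ⊃ ~v); contrapositively O(v ⊃ ~a). Since O(v) holds, K gives O(~a).
Premise 11, O(~s ⊃ a), contraposes to O(~a ⊃ s); with O(~a) we get O(s).
Premises 1, 4, 5, 8, 10 do not contribute to this derivation.
Thus O(s), which is F(~s): ~s is forbidden.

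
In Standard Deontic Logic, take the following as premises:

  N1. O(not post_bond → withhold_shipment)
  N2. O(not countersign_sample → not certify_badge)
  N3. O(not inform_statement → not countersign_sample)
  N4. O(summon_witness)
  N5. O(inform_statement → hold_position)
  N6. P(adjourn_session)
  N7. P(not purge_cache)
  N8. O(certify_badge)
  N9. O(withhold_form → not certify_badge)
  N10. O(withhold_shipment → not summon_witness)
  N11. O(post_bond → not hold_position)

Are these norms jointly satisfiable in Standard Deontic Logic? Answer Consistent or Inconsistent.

Inconsistent

Premise 4 states O(summon_witness) outright.
Premise 10, O(withhold_shipment → not summon_witness), contraposes to O(summon_witness → not withhold_shipment); with O(summon_witness) we get O(not withhold_shipment).
Premise 1 is O(not post_bond → withhold_shipment); contrapositively O(not withhold_shipment → post_bond). Since O(not withhold_shipment) holds, K gives O(post_bond).
With premise 11, O(post_bond → not hold_position), the K-axiom yields O(not hold_position).
Premise 5 is O(inform_statement → hold_position); contrapositively O(not hold_position → not inform_statement). Since O(not hold_position) holds, K gives O(not inform_statement).
With premise 3, O(not inform_statement → not countersign_sample), the K-axiom yields O(not countersign_sample).
Premise 2 is O(not countersign_sample → not certify_badge); since O(not countersign_sample), deontic closure gives O(not certify_badge).
However, premise 8 gives O(certify_badge).
We now have both O(not certify_badge) and O(certify_badge) — certify_badge is simultaneously obligatory and forbidden, violating the D-axiom.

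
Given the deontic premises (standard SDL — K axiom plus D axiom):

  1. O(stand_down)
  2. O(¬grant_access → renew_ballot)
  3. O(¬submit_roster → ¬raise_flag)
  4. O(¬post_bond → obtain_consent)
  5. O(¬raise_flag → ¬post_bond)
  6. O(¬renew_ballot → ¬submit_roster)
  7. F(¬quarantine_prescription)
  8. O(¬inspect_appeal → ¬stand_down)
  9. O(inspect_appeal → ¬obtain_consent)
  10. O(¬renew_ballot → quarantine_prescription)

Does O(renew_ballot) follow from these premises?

Yes

Premise 1 states O(stand_down) outright.
The contrapositive of premise 8 (O(¬inspect_appeal → ¬stand_down)) is O(stand_down → inspect_appeal), and O(stand_down) is already established, so O(inspect_appeal).
Premise 9 is O(inspect_appeal → ¬obtain_consent); since O(inspect_appeal), deontic closure gives O(¬obtain_consent).
The contrapositive of premise 4 (O(¬post_bond → obtain_consent)) is O(¬obtain_consent → post_bond), and O(¬obtain_consent) is already established, so O(post_bond).
Premise 5, O(¬raise_flag → ¬post_bond), contraposes to O(post_bond → raise_flag); with O(post_bond) we get O(raise_flag).
The contrapositive of premise 3 (O(¬submit_roster → ¬raise_flag)) is O(raise_flag → submit_roster), and O(raise_flag) is already established, so O(submit_roster).
Premise 6 is O(¬renew_ballot → ¬submit_roster); contrapositively O(submit_roster → renew_ballot). Since O(submit_roster) holds, K gives O(renew_ballot).
Premises 2, 7, 10 do not contribute to this derivation.
So O(renew_ballot) follows.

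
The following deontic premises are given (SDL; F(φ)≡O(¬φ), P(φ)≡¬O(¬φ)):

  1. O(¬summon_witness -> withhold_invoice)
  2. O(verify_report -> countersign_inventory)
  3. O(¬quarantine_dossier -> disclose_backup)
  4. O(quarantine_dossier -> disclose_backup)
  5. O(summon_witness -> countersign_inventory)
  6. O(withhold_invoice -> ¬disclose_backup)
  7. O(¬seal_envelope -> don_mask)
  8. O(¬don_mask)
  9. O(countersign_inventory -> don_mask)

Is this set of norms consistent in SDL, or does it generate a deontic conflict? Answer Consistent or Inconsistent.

Premises 4 and 3 are O(quarantine_dossier -> disclose_backup) and O(¬quarantine_dossier -> disclose_backup); every ideal world satisfies quarantine_dossier or ¬quarantine_dossier, so in either case disclose_backup holds — hence O(disclose_backup).
Premise 6, O(withhold_invoice -> ¬disclose_backup), contraposes to O(disclose_backup -> ¬withhold_invoice); with O(disclose_backup) we get O(¬withhold_invoice).
The contrapositive of premise 1 (O(¬summon_witness -> withhold_invoice)) is O(¬withhold_invoice -> summon_witness), and O(¬withhold_invoice) is already established, so O(summon_witness).
From O(summon_witness) and premise 5, O(summon_witness -> countersign_inventory), we obtain O(countersign_inventory).
Applying K to premise 9 (O(countersign_inventory -> don_mask)) and O(countersign_inventory) yields O(don_mask).
However, premise 8 gives O(¬don_mask).
We now have both O(don_mask) and O(¬don_mask) — don_mask is simultaneously obligatory and forbidden, violating the D-axiom.

Inconsistent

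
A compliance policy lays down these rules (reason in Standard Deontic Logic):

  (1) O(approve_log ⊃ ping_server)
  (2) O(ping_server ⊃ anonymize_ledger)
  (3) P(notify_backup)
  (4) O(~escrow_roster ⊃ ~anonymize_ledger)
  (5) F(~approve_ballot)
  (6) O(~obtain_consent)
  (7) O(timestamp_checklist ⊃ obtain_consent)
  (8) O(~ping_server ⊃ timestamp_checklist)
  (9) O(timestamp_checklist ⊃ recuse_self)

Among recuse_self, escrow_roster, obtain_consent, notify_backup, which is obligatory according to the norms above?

From premise 6 we have O(~obtain_consent).
Premise 7, O(timestamp_checklist ⊃ obtain_consent), contraposes to O(~obtain_consent ⊃ ~timestamp_checklist); with O(~obtain_consent) we get O(~timestamp_checklist).
Premise 8 is O(~ping_server ⊃ timestamp_checklist); contrapositively O(~timestamp_checklist ⊃ ping_server). Since O(~timestamp_checklist) holds, K gives O(ping_server).
Premise 2 is O(ping_server ⊃ anonymize_ledger); since O(ping_server), deontic closure gives O(anonymize_ledger).
Premise 4 is O(~escrow_roster ⊃ ~anonymize_ledger); contrapositively O(anonymize_ledger ⊃ escrow_roster). Since O(anonymize_ledger) holds, K gives O(escrow_roster).
So O(escrow_roster) holds — escrow_roster is obligatory. None of the other listed options is made obligatory by any chain of premises.

escrow_roster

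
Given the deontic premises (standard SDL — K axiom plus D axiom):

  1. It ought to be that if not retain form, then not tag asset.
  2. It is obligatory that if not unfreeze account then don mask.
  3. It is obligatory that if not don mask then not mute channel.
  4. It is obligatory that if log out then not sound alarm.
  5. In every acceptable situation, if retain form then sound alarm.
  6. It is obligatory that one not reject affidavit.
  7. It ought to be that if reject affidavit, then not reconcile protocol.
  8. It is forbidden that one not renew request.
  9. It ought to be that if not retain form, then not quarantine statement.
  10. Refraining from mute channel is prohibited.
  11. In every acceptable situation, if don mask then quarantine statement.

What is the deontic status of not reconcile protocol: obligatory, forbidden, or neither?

Premise 7 is O(reject_affidavit → ¬reconcile_protocol), but O(reject_affidavit) is not derivable from the premises, so it does not yield O(¬reconcile_protocol).
No premise or chain of K-axiom applications forces O(¬reconcile_protocol), and none forces O(reconcile_protocol). So ¬reconcile_protocol is neither obligatory nor forbidden under these norms.

Neither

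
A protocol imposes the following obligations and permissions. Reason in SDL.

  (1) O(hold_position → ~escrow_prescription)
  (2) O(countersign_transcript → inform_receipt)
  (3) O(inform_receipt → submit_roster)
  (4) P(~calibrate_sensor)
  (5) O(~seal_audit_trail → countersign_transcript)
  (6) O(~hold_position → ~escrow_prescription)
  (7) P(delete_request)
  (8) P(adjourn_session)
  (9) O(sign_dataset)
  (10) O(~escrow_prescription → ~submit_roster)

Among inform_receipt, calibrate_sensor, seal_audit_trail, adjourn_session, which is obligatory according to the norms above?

seal_audit_trail

By case analysis on ~hold_position: premise 6 gives O(~hold_position → ~escrow_prescription) and premise 1 gives O(hold_position → ~escrow_prescription), so O(~escrow_prescription) either way.
Premise 10 is O(~escrow_prescription → ~submit_roster); since O(~escrow_prescription), deontic closure gives O(~submit_roster).
Premise 3 is O(inform_receipt → submit_roster); contrapositively O(~submit_roster → ~inform_receipt). Since O(~submit_roster) holds, K gives O(~inform_receipt).
Premise 2, O(countersign_transcript → inform_receipt), contraposes to O(~inform_receipt → ~countersign_transcript); with O(~inform_receipt) we get O(~countersign_transcript).
Premise 5, O(~seal_audit_trail → countersign_transcript), contraposes to O(~countersign_transcript → seal_audit_trail); with O(~countersign_transcript) we get O(seal_audit_trail).
So O(seal_audit_trail) holds — seal_audit_trail is obligatory. None of the other listed options is made obligatory by any chain of premises.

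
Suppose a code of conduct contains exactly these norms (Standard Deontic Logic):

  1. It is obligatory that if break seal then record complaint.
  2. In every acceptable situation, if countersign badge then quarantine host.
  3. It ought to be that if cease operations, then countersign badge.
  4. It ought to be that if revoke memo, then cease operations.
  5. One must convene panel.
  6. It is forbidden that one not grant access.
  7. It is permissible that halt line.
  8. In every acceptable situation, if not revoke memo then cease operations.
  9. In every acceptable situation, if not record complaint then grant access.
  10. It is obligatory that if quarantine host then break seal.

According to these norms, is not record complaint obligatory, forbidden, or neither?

Premises 4 and 8 cover both cases: O(revoke_memo → cease_operations) and O(¬revoke_memo → cease_operations). Since revoke_memo ∨ ¬revoke_memo is a tautology, O(cease_operations) follows.
Applying K to premise 3 (O(cease_operations → countersign_badge)) and O(cease_operations) yields O(countersign_badge).
From O(countersign_badge) and premise 2, O(countersign_badge → quarantine_host), we obtain O(quarantine_host).
With premise 10, O(quarantine_host → break_seal), the K-axiom yields O(break_seal).
Applying K to premise 1 (O(break_seal → record_complaint)) and O(break_seal) yields O(record_complaint).
Premises 5, 6, 7, 9 do not contribute to this derivation.
Thus O(record_complaint), which is F(¬record_complaint): ¬record_complaint is forbidden.

Forbidden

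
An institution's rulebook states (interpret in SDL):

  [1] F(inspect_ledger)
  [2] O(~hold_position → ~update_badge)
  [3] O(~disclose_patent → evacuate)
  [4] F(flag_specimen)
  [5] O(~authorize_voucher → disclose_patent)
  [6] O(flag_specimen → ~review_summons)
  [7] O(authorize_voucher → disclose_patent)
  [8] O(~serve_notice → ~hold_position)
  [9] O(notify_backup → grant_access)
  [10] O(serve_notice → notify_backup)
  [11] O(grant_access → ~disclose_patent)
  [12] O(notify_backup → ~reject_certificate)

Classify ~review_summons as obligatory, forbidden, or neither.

Neither

Premise 6 is O(flag_specimen → ~review_summons), but O(flag_specimen) is not derivable from the premises, so it does not yield O(~review_summons).
No premise or chain of K-axiom applications forces O(~review_summons), and none forces O(review_summons). So ~review_summons is neither obligatory nor forbidden under these norms.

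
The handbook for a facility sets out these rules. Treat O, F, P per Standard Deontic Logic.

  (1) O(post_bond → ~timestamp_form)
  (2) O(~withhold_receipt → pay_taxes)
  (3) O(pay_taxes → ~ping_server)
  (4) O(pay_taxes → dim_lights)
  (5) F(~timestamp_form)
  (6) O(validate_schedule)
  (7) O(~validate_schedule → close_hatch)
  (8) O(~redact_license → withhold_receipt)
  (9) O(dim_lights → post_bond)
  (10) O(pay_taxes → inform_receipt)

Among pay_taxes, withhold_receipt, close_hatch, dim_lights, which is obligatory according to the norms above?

F(~timestamp_form) at premise 5 means O(timestamp_form).
The contrapositive of premise 1 (O(post_bond → ~timestamp_form)) is O(timestamp_form → ~post_bond), and O(timestamp_form) is already established, so O(~post_bond).
Premise 9, O(dim_lights → post_bond), contraposes to O(~post_bond → ~dim_lights); with O(~post_bond) we get O(~dim_lights).
Premise 4 is O(pay_taxes → dim_lights); contrapositively O(~dim_lights → ~pay_taxes). Since O(~dim_lights) holds, K gives O(~pay_taxes).
Premise 2 is O(~withhold_receipt → pay_taxes); contrapositively O(~pay_taxes → withhold_receipt). Since O(~pay_taxes) holds, K gives O(withhold_receipt).
So O(withhold_receipt) holds — withhold_receipt is obligatory. None of the other listed options is made obligatory by any chain of premises.

withhold_receipt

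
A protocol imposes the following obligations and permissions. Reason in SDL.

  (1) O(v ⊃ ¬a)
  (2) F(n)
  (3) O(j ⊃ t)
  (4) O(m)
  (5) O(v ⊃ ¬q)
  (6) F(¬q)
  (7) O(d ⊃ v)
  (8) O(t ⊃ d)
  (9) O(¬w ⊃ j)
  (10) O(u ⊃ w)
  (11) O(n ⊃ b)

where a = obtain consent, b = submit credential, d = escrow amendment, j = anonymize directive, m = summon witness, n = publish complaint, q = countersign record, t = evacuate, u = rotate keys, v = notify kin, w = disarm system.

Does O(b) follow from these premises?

Premise 11 is O(n ⊃ b), but O(n) is not derivable from the premises, so it does not yield O(b).
No other premise forces O(b). An ideal world satisfying every premise can still have b false, so O(b) is not derivable.

No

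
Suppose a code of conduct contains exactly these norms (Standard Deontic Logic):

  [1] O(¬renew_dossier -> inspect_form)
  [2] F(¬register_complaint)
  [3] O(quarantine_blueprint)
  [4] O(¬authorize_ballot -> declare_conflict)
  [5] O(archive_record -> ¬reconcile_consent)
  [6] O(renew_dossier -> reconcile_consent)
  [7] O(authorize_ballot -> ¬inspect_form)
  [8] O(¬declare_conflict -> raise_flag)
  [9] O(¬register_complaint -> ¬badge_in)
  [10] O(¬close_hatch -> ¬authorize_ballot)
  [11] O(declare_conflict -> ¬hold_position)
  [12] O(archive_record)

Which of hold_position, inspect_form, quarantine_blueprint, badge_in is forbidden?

hold_position

Premise 12 gives O(archive_record).
Premise 5 is O(archive_record -> ¬reconcile_consent); since O(archive_record), deontic closure gives O(¬reconcile_consent).
Premise 6 is O(renew_dossier -> reconcile_consent); contrapositively O(¬reconcile_consent -> ¬renew_dossier). Since O(¬reconcile_consent) holds, K gives O(¬renew_dossier).
From O(¬renew_dossier) and premise 1, O(¬renew_dossier -> inspect_form), we obtain O(inspect_form).
Premise 7 is O(authorize_ballot -> ¬inspect_form); contrapositively O(inspect_form -> ¬authorize_ballot). Since O(inspect_form) holds, K gives O(¬authorize_ballot).
With premise 4, O(¬authorize_ballot -> declare_conflict), the K-axiom yields O(declare_conflict).
Premise 11 is O(declare_conflict -> ¬hold_position); since O(declare_conflict), deontic closure gives O(¬hold_position).
So O(¬hold_position) holds, i.e. hold_position is forbidden. None of the other listed options is forbidden under the premises.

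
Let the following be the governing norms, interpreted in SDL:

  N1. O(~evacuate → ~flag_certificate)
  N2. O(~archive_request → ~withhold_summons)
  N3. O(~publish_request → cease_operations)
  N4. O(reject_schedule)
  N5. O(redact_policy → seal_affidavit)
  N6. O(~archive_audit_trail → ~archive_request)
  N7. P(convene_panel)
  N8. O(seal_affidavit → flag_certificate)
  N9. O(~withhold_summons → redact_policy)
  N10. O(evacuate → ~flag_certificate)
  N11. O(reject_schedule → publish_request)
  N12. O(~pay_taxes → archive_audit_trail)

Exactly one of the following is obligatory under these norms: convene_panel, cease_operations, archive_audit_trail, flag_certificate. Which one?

By case analysis on ~evacuate: premise 1 gives O(~evacuate → ~flag_certificate) and premise 10 gives O(evacuate → ~flag_certificate), so O(~flag_certificate) either way.
Premise 8, O(seal_affidavit → flag_certificate), contraposes to O(~flag_certificate → ~seal_affidavit); with O(~flag_certificate) we get O(~seal_affidavit).
Premise 5 is O(redact_policy → seal_affidavit); contrapositively O(~seal_affidavit → ~redact_policy). Since O(~seal_affidavit) holds, K gives O(~redact_policy).
Premise 9 is O(~withhold_summons → redact_policy); contrapositively O(~redact_policy → withhold_summons). Since O(~redact_policy) holds, K gives O(withhold_summons).
Premise 2, O(~archive_request → ~withhold_summons), contraposes to O(withhold_summons → archive_request); with O(withhold_summons) we get O(archive_request).
Premise 6, O(~archive_audit_trail → ~archive_request), contraposes to O(archive_request → archive_audit_trail); with O(archive_request) we get O(archive_audit_trail).
So O(archive_audit_trail) holds — archive_audit_trail is obligatory. None of the other listed options is made obligatory by any chain of premises.

archive_audit_trail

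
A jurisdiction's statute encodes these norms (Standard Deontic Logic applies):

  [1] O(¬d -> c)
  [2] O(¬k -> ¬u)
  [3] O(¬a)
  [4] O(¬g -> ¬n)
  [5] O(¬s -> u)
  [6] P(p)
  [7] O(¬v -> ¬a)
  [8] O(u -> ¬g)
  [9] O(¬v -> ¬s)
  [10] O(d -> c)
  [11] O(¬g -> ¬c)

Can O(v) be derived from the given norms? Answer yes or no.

Premises 1 and 10 cover both cases: O(¬d -> c) and O(d -> c). Since ¬d ∨ d is a tautology, O(c) follows.
Premise 11 is O(¬g -> ¬c); contrapositively O(c -> g). Since O(c) holds, K gives O(g).
Premise 8 is O(u -> ¬g); contrapositively O(g -> ¬u). Since O(g) holds, K gives O(¬u).
Premise 5 is O(¬s -> u); contrapositively O(¬u -> s). Since O(¬u) holds, K gives O(s).
Premise 9 is O(¬v -> ¬s); contrapositively O(s -> v). Since O(s) holds, K gives O(v).
Premises 2, 3, 4, 6, 7 do not contribute to this derivation.
So O(v) follows.

Yes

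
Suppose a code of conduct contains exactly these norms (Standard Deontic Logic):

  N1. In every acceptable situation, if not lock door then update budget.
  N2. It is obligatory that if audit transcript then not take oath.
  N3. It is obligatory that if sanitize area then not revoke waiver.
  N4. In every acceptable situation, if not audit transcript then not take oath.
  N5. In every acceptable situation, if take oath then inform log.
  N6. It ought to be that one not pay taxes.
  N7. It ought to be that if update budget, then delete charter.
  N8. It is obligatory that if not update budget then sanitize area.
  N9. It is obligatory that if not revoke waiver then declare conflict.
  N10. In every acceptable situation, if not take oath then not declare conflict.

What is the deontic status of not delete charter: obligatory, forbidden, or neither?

Forbidden

Premises 2 and 4 cover both cases: O(audit_transcript → ¬take_oath) and O(¬audit_transcript → ¬take_oath). Since audit_transcript ∨ ¬audit_transcript is a tautology, O(¬take_oath) follows.
With premise 10, O(¬take_oath → ¬declare_conflict), the K-axiom yields O(¬declare_conflict).
The contrapositive of premise 9 (O(¬revoke_waiver → declare_conflict)) is O(¬declare_conflict → revoke_waiver), and O(¬declare_conflict) is already established, so O(revoke_waiver).
Premise 3 is O(sanitize_area → ¬revoke_waiver); contrapositively O(revoke_waiver → ¬sanitize_area). Since O(revoke_waiver) holds, K gives O(¬sanitize_area).
The contrapositive of premise 8 (O(¬update_budget → sanitize_area)) is O(¬sanitize_area → update_budget), and O(¬sanitize_area) is already established, so O(update_budget).
Applying K to premise 7 (O(update_budget → delete_charter)) and O(update_budget) yields O(delete_charter).
Premises 1, 5, 6 do not contribute to this derivation.
Thus O(delete_charter), which is F(¬delete_charter): ¬delete_charter is forbidden.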